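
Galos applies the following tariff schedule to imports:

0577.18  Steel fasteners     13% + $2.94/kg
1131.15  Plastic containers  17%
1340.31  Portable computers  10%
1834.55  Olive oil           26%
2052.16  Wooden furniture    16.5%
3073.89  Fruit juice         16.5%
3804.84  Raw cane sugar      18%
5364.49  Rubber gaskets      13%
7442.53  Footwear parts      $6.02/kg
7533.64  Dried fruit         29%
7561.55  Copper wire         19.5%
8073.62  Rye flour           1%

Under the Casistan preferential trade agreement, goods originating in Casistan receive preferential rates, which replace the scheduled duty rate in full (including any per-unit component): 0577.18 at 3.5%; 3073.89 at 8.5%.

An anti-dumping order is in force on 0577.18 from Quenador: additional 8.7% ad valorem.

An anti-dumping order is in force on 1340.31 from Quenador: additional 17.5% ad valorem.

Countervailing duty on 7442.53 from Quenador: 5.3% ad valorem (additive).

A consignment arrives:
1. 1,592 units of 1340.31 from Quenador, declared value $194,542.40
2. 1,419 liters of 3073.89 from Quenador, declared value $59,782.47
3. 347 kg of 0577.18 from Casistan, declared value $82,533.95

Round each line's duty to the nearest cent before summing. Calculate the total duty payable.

$66,251.96

Line 1 (1340.31, Quenador, 1,592 units, $194,542.40):
Base rate for 1340.31 is 10%.
Additional duty on 1340.31 from Quenador: +17.5%. Applied ad valorem rate: 10% + 17.5% = 27.5%.
Duty = $194,542.40 × 27.5% = $53,499.16.
Line 2 (3073.89, Quenador, 1,419 liters, $59,782.47):
Base rate for 3073.89 is 16.5%.
3073.89 has an FTA preferential rate, but origin Quenador is not Casistan; base rate stands.
Duty = $59,782.47 × 16.5% = $9,864.11.
Line 3 (0577.18, Casistan, 347 kg, $82,533.95):
Base rate for 0577.18 is 13% + $2.94/kg.
Origin Casistan qualifies under the Galos–Casistan agreement and 0577.18 is covered: preferential rate 3.5% applies instead.
The additional-duty order on 0577.18 targets Quenador, not Casistan; it does not apply.
Duty = $82,533.95 × 3.5% = $2,888.69.
Total = $53,499.16 + $9,864.11 + $2,888.69 = $66,251.96.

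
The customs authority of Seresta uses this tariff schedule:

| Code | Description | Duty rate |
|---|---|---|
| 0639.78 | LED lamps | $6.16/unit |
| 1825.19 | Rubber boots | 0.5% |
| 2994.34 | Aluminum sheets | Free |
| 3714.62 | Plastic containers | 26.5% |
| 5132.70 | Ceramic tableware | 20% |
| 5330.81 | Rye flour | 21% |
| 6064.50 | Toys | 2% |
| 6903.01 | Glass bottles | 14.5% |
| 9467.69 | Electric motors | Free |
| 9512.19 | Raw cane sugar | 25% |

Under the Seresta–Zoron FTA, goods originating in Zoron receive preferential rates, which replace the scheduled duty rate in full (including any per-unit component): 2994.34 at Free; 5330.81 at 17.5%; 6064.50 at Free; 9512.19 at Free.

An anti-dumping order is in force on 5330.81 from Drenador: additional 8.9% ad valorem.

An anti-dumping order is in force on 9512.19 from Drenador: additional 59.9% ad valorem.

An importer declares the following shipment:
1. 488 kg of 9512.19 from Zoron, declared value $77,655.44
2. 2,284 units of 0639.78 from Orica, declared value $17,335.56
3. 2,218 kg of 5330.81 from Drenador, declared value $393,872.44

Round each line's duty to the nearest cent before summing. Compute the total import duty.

$131,837.30

Line 1 (9512.19, Zoron, 488 kg, $77,655.44):
Base rate for 9512.19 is 25%.
Origin Zoron qualifies under the Seresta–Zoron agreement and 9512.19 is covered: preferential rate Free applies instead.
The additional-duty order on 9512.19 targets Drenador, not Zoron; it does not apply.
Duty = $77,655.44 × 0% = $0.00.
Line 2 (0639.78, Orica, 2,284 units, $17,335.56):
Base rate for 0639.78 is $6.16/unit.
Duty = 2,284 × $6.16 = $14,069.44.
Line 3 (5330.81, Drenador, 2,218 kg, $393,872.44):
Base rate for 5330.81 is 21%.
5330.81 has an FTA preferential rate, but origin Drenador is not Zoron; base rate stands.
Additional duty on 5330.81 from Drenador: +8.9%. Applied ad valorem rate: 21% + 8.9% = 29.9%.
Duty = $393,872.44 × 29.9% = $117,767.86.
Total = $0.00 + $14,069.44 + $117,767.86 = $131,837.30.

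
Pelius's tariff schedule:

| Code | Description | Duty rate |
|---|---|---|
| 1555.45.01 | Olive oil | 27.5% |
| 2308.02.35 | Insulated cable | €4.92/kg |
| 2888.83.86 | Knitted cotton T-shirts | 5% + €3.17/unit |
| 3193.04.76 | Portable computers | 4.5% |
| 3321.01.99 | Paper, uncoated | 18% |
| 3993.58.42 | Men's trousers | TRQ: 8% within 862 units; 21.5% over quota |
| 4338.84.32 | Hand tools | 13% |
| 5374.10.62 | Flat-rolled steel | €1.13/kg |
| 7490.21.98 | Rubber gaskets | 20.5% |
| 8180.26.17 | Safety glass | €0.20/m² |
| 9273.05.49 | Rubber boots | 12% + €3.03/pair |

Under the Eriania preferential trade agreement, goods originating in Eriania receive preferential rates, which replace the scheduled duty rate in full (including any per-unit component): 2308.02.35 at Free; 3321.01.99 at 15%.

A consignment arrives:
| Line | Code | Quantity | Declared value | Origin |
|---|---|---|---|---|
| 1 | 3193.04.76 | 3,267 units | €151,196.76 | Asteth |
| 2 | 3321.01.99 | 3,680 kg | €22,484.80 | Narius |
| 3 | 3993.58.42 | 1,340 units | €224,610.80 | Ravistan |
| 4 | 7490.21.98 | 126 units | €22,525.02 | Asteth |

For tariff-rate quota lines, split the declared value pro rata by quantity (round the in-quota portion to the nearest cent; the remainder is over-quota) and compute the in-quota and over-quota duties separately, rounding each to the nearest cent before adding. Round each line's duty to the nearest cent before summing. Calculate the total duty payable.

Line 1 (3193.04.76, Asteth, 3,267 units, €151,196.76):
Base rate for 3193.04.76 is 4.5%.
Duty = €151,196.76 × 4.5% = €6,803.85.
Line 2 (3321.01.99, Narius, 3,680 kg, €22,484.80):
Base rate for 3321.01.99 is 18%.
3321.01.99 has an FTA preferential rate, but origin Narius is not Eriania; base rate stands.
Duty = €22,484.80 × 18% = €4,047.26.
Line 3 (3993.58.42, Ravistan, 1,340 units, €224,610.80):
Code 3993.58.42 is under a tariff-rate quota (threshold 862 units). In-quota: 862 units at 8%; over-quota: 478 units at 21.5%.
Pro-rata value split: in-quota = €224,610.80 × 862/1,340 = €144,488.44; over-quota = €224,610.80 − €144,488.44 = €80,122.36.
In-quota duty = €144,488.44 × 8% = €11,559.08. Over-quota duty = €80,122.36 × 21.5% = €17,226.31.
Line duty = €11,559.08 + €17,226.31 = €28,785.39.
Line 4 (7490.21.98, Asteth, 126 units, €22,525.02):
Base rate for 7490.21.98 is 20.5%.
Duty = €22,525.02 × 20.5% = €4,617.63.
Total = €6,803.85 + €4,047.26 + €28,785.39 + €4,617.63 = €44,254.13.

€44,254.13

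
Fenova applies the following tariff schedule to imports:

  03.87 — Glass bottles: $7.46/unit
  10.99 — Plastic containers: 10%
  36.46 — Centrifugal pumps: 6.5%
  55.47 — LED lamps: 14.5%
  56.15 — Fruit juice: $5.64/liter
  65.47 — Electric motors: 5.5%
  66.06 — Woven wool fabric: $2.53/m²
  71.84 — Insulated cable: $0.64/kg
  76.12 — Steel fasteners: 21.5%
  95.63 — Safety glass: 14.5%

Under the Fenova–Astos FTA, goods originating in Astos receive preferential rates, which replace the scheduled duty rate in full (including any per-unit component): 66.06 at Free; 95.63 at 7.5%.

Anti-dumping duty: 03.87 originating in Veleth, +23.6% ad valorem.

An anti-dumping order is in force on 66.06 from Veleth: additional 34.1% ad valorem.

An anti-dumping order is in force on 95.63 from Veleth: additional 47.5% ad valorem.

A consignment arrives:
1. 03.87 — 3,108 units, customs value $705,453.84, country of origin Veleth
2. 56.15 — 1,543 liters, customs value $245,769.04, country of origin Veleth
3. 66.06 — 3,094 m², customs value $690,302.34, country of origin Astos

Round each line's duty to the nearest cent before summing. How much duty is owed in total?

$198,375.31

Line 1 (03.87, Veleth, 3,108 units, $705,453.84):
Base rate for 03.87 is $7.46/unit.
Additional duty on 03.87 from Veleth: +23.6% ad valorem. Applied ad valorem rate = 23.6%.
Duty = $705,453.84 × 23.6% + 3,108 × $7.46 = $189,672.79.
Line 2 (56.15, Veleth, 1,543 liters, $245,769.04):
Base rate for 56.15 is $5.64/liter.
Duty = 1,543 × $5.64 = $8,702.52.
Line 3 (66.06, Astos, 3,094 m², $690,302.34):
Base rate for 66.06 is $2.53/m².
Origin Astos qualifies under the Fenova–Astos agreement and 66.06 is covered: preferential rate Free applies instead.
The additional-duty order on 66.06 targets Veleth, not Astos; it does not apply.
Duty = $690,302.34 × 0% = $0.00.
Total = $189,672.79 + $8,702.52 + $0.00 = $198,375.31.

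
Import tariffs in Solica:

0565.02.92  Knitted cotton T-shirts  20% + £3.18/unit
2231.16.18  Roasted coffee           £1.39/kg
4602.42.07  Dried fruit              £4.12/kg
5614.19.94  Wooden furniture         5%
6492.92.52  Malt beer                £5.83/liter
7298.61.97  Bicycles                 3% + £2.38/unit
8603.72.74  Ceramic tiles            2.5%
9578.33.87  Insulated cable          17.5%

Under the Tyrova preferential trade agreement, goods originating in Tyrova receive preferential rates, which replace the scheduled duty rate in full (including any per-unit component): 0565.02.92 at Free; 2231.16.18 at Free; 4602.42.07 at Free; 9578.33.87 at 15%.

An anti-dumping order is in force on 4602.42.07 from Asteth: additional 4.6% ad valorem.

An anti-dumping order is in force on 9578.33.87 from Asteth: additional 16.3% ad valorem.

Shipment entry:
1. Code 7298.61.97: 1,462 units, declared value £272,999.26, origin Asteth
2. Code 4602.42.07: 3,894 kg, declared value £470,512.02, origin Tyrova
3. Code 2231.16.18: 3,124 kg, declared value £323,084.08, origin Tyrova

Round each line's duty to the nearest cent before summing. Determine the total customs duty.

£11,669.54

Line 1 (7298.61.97, Asteth, 1,462 units, £272,999.26):
Base rate for 7298.61.97 is 3% + £2.38/unit.
Duty = £272,999.26 × 3% + 1,462 × £2.38 = £11,669.54.
Line 2 (4602.42.07, Tyrova, 3,894 kg, £470,512.02):
Base rate for 4602.42.07 is £4.12/kg.
Origin Tyrova qualifies under the Solica–Tyrova agreement and 4602.42.07 is covered: preferential rate Free applies instead.
The additional-duty order on 4602.42.07 targets Asteth, not Tyrova; it does not apply.
Duty = £470,512.02 × 0% = £0.00.
Line 3 (2231.16.18, Tyrova, 3,124 kg, £323,084.08):
Base rate for 2231.16.18 is £1.39/kg.
Origin Tyrova qualifies under the Solica–Tyrova agreement and 2231.16.18 is covered: preferential rate Free applies instead.
Duty = £323,084.08 × 0% = £0.00.
Total = £11,669.54 + £0.00 + £0.00 = £11,669.54.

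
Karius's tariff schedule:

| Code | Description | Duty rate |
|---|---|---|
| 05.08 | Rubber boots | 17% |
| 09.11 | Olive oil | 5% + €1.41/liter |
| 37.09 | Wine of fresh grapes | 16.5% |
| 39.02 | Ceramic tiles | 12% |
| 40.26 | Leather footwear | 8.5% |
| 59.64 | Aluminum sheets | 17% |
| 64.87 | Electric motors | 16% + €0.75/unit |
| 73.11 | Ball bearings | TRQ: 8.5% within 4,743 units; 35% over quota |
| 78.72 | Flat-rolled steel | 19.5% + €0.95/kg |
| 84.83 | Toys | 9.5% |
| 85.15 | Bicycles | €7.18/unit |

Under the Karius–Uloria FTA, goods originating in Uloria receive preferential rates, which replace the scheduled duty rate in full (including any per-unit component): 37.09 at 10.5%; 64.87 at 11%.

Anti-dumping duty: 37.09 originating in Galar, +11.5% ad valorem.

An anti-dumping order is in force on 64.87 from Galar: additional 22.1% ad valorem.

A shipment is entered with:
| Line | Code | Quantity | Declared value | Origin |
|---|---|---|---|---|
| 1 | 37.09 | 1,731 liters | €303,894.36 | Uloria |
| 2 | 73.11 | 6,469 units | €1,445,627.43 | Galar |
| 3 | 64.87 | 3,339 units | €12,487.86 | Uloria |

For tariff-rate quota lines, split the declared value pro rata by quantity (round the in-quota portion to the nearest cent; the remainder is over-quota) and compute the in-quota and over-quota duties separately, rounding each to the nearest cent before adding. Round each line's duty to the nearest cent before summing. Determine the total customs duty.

Line 1 (37.09, Uloria, 1,731 liters, €303,894.36):
Base rate for 37.09 is 16.5%.
Origin Uloria qualifies under the Karius–Uloria agreement and 37.09 is covered: preferential rate 10.5% applies instead.
The additional-duty order on 37.09 targets Galar, not Uloria; it does not apply.
Duty = €303,894.36 × 10.5% = €31,908.91.
Line 2 (73.11, Galar, 6,469 units, €1,445,627.43):
Code 73.11 is under a tariff-rate quota (threshold 4,743 units). In-quota: 4,743 units at 8.5%; over-quota: 1,726 units at 35%.
Pro-rata value split: in-quota = €1,445,627.43 × 4,743/6,469 = €1,059,918.21; over-quota = €1,445,627.43 − €1,059,918.21 = €385,709.22.
In-quota duty = €1,059,918.21 × 8.5% = €90,093.05. Over-quota duty = €385,709.22 × 35% = €134,998.23.
Line duty = €90,093.05 + €134,998.23 = €225,091.28.
Line 3 (64.87, Uloria, 3,339 units, €12,487.86):
Base rate for 64.87 is 16% + €0.75/unit.
Origin Uloria qualifies under the Karius–Uloria agreement and 64.87 is covered: preferential rate 11% applies instead.
The additional-duty order on 64.87 targets Galar, not Uloria; it does not apply.
Duty = €12,487.86 × 11% = €1,373.66.
Total = €31,908.91 + €225,091.28 + €1,373.66 = €258,373.85.

€258,373.85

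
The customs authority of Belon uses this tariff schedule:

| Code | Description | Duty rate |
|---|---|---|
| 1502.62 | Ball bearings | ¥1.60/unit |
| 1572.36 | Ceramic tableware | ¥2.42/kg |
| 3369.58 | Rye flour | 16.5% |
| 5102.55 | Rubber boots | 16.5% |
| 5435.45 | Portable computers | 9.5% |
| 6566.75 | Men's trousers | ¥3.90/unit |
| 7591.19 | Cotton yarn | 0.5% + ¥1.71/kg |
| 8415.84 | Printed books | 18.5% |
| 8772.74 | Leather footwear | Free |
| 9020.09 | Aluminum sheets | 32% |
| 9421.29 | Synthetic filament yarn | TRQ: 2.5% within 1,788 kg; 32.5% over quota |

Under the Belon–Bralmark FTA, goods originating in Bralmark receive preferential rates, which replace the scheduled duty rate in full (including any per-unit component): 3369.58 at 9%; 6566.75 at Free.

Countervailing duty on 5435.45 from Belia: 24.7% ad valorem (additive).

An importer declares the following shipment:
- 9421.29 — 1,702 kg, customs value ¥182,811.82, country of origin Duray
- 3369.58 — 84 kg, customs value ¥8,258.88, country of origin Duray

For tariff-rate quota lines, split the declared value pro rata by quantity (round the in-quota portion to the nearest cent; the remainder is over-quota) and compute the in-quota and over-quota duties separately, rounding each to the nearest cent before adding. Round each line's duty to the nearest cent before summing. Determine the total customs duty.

¥5,933.02

Line 1 (9421.29, Duray, 1,702 kg, ¥182,811.82):
Code 9421.29 is under a tariff-rate quota (threshold 1,788 kg). Quantity 1,702 kg is within the quota, so the in-quota rate 2.5% applies to the full value.
Duty = ¥182,811.82 × 2.5% = ¥4,570.30.
Line 2 (3369.58, Duray, 84 kg, ¥8,258.88):
Base rate for 3369.58 is 16.5%.
3369.58 has an FTA preferential rate, but origin Duray is not Bralmark; base rate stands.
Duty = ¥8,258.88 × 16.5% = ¥1,362.72.
Total = ¥4,570.30 + ¥1,362.72 = ¥5,933.02.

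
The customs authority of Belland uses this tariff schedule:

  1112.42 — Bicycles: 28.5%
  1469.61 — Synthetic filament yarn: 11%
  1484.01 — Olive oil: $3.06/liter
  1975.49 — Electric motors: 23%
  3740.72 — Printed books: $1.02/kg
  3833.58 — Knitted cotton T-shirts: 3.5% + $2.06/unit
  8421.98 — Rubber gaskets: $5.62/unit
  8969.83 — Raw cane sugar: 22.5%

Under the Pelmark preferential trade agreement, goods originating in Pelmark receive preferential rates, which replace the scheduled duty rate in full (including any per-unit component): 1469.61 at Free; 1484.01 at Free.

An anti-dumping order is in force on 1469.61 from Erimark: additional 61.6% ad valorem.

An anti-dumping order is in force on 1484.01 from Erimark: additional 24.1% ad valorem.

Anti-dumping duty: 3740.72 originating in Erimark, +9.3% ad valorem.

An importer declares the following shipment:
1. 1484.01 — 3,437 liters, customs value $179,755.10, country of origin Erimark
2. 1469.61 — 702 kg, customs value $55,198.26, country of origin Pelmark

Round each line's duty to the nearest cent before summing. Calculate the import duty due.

Line 1 (1484.01, Erimark, 3,437 liters, $179,755.10):
Base rate for 1484.01 is $3.06/liter.
1484.01 has an FTA preferential rate, but origin Erimark is not Pelmark; base rate stands.
Additional duty on 1484.01 from Erimark: +24.1% ad valorem. Applied ad valorem rate = 24.1%.
Duty = $179,755.10 × 24.1% + 3,437 × $3.06 = $53,838.20.
Line 2 (1469.61, Pelmark, 702 kg, $55,198.26):
Base rate for 1469.61 is 11%.
Origin Pelmark qualifies under the Belland–Pelmark agreement and 1469.61 is covered: preferential rate Free applies instead.
The additional-duty order on 1469.61 targets Erimark, not Pelmark; it does not apply.
Duty = $55,198.26 × 0% = $0.00.
Total = $53,838.20 + $0.00 = $53,838.20.

$53,838.20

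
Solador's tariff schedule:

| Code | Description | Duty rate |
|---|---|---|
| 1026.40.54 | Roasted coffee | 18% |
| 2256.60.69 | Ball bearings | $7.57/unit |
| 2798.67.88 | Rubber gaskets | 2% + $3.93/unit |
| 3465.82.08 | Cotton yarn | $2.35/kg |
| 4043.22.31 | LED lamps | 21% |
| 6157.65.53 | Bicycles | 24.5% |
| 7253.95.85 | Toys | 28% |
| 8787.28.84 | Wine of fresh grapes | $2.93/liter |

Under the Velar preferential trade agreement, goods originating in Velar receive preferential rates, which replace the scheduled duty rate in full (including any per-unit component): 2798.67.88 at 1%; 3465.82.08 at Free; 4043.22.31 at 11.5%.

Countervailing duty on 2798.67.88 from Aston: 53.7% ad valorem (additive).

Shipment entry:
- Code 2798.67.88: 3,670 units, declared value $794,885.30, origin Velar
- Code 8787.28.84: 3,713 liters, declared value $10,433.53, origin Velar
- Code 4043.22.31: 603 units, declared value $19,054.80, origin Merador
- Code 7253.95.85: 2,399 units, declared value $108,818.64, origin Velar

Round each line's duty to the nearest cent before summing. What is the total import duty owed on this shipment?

Line 1 (2798.67.88, Velar, 3,670 units, $794,885.30):
Base rate for 2798.67.88 is 2% + $3.93/unit.
Origin Velar qualifies under the Solador–Velar agreement and 2798.67.88 is covered: preferential rate 1% applies instead.
The additional-duty order on 2798.67.88 targets Aston, not Velar; it does not apply.
Duty = $794,885.30 × 1% = $7,948.85.
Line 2 (8787.28.84, Velar, 3,713 liters, $10,433.53):
Base rate for 8787.28.84 is $2.93/liter.
Origin Velar is the FTA partner but 8787.28.84 is not on the preference list; base rate stands.
Duty = 3,713 × $2.93 = $10,879.09.
Line 3 (4043.22.31, Merador, 603 units, $19,054.80):
Base rate for 4043.22.31 is 21%.
4043.22.31 has an FTA preferential rate, but origin Merador is not Velar; base rate stands.
Duty = $19,054.80 × 21% = $4,001.51.
Line 4 (7253.95.85, Velar, 2,399 units, $108,818.64):
Base rate for 7253.95.85 is 28%.
Origin Velar is the FTA partner but 7253.95.85 is not on the preference list; base rate stands.
Duty = $108,818.64 × 28% = $30,469.22.
Total = $7,948.85 + $10,879.09 + $4,001.51 + $30,469.22 = $53,298.67.

$53,298.67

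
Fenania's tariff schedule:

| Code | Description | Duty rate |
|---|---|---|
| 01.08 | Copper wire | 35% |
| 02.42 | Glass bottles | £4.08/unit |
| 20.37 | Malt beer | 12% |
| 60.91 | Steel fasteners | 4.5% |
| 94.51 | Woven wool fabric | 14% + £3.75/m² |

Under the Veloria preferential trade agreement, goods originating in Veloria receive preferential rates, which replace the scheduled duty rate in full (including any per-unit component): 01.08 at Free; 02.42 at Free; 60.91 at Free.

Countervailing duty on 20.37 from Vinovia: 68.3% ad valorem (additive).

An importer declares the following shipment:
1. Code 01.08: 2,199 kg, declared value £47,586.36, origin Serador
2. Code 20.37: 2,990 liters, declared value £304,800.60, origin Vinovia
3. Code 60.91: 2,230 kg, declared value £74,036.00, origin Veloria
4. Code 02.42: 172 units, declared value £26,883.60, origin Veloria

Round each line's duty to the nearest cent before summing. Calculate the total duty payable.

Line 1 (01.08, Serador, 2,199 kg, £47,586.36):
Base rate for 01.08 is 35%.
01.08 has an FTA preferential rate, but origin Serador is not Veloria; base rate stands.
Duty = £47,586.36 × 35% = £16,655.23.
Line 2 (20.37, Vinovia, 2,990 liters, £304,800.60):
Base rate for 20.37 is 12%.
Additional duty on 20.37 from Vinovia: +68.3%. Applied ad valorem rate: 12% + 68.3% = 80.3%.
Duty = £304,800.60 × 80.3% = £244,754.88.
Line 3 (60.91, Veloria, 2,230 kg, £74,036.00):
Base rate for 60.91 is 4.5%.
Origin Veloria qualifies under the Fenania–Veloria agreement and 60.91 is covered: preferential rate Free applies instead.
Duty = £74,036.00 × 0% = £0.00.
Line 4 (02.42, Veloria, 172 units, £26,883.60):
Base rate for 02.42 is £4.08/unit.
Origin Veloria qualifies under the Fenania–Veloria agreement and 02.42 is covered: preferential rate Free applies instead.
Duty = £26,883.60 × 0% = £0.00.
Total = £16,655.23 + £244,754.88 + £0.00 + £0.00 = £261,410.11.

£261,410.11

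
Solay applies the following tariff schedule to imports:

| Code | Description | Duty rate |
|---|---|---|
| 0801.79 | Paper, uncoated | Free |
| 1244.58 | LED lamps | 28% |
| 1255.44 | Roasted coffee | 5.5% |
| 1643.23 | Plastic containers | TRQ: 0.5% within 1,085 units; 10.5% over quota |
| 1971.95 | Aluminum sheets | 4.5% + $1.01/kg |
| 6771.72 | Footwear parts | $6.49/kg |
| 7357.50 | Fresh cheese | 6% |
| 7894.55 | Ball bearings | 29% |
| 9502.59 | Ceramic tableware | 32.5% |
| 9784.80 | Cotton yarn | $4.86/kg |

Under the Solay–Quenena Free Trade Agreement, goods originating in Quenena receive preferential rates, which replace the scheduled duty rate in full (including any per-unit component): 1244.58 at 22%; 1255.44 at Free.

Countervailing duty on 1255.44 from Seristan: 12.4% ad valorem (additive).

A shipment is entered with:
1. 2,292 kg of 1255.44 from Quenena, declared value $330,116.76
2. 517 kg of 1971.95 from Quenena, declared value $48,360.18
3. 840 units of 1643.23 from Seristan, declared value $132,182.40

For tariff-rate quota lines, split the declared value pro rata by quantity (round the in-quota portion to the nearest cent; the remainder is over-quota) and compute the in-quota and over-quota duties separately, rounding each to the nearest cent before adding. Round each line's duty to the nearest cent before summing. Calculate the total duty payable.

$3,359.29

Line 1 (1255.44, Quenena, 2,292 kg, $330,116.76):
Base rate for 1255.44 is 5.5%.
Origin Quenena qualifies under the Solay–Quenena agreement and 1255.44 is covered: preferential rate Free applies instead.
The additional-duty order on 1255.44 targets Seristan, not Quenena; it does not apply.
Duty = $330,116.76 × 0% = $0.00.
Line 2 (1971.95, Quenena, 517 kg, $48,360.18):
Base rate for 1971.95 is 4.5% + $1.01/kg.
Origin Quenena is the FTA partner but 1971.95 is not on the preference list; base rate stands.
Duty = $48,360.18 × 4.5% + 517 × $1.01 = $2,698.38.
Line 3 (1643.23, Seristan, 840 units, $132,182.40):
Code 1643.23 is under a tariff-rate quota (threshold 1,085 units). Quantity 840 units is within the quota, so the in-quota rate 0.5% applies to the full value.
Duty = $132,182.40 × 0.5% = $660.91.
Total = $0.00 + $2,698.38 + $660.91 = $3,359.29.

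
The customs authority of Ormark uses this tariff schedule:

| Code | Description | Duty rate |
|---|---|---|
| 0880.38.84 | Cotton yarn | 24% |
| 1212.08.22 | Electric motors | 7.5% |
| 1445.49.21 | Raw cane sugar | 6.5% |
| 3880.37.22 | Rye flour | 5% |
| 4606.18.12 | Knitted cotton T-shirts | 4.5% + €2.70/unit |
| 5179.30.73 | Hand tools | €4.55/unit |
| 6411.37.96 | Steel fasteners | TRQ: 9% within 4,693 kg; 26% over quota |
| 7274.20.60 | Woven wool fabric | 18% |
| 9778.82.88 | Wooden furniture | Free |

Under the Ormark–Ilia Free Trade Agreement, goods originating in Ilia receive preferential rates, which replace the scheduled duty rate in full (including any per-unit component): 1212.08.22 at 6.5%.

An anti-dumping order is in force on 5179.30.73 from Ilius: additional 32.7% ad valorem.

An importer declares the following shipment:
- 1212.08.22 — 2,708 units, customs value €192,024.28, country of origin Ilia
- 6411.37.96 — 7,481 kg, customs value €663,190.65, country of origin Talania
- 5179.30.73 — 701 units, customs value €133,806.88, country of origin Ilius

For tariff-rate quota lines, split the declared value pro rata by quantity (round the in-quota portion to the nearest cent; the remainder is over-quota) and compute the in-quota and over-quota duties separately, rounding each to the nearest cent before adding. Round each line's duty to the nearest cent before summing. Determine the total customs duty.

Line 1 (1212.08.22, Ilia, 2,708 units, €192,024.28):
Base rate for 1212.08.22 is 7.5%.
Origin Ilia qualifies under the Ormark–Ilia agreement and 1212.08.22 is covered: preferential rate 6.5% applies instead.
Duty = €192,024.28 × 6.5% = €12,481.58.
Line 2 (6411.37.96, Talania, 7,481 kg, €663,190.65):
Code 6411.37.96 is under a tariff-rate quota (threshold 4,693 kg). In-quota: 4,693 kg at 9%; over-quota: 2,788 kg at 26%.
Pro-rata value split: in-quota = €663,190.65 × 4,693/7,481 = €416,034.45; over-quota = €663,190.65 − €416,034.45 = €247,156.20.
In-quota duty = €416,034.45 × 9% = €37,443.10. Over-quota duty = €247,156.20 × 26% = €64,260.61.
Line duty = €37,443.10 + €64,260.61 = €101,703.71.
Line 3 (5179.30.73, Ilius, 701 units, €133,806.88):
Base rate for 5179.30.73 is €4.55/unit.
Additional duty on 5179.30.73 from Ilius: +32.7% ad valorem. Applied ad valorem rate = 32.7%.
Duty = €133,806.88 × 32.7% + 701 × €4.55 = €46,944.40.
Total = €12,481.58 + €101,703.71 + €46,944.40 = €161,129.69.

€161,129.69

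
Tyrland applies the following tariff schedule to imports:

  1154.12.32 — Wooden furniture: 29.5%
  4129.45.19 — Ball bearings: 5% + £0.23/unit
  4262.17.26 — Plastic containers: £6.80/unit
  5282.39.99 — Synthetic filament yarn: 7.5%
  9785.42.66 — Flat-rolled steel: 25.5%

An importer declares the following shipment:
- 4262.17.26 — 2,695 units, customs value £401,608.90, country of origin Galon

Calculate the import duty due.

Line 1 (4262.17.26, Galon, 2,695 units, £401,608.90):
Base rate for 4262.17.26 is £6.80/unit.
Duty = 2,695 × £6.80 = £18,326.00.

£18,326.00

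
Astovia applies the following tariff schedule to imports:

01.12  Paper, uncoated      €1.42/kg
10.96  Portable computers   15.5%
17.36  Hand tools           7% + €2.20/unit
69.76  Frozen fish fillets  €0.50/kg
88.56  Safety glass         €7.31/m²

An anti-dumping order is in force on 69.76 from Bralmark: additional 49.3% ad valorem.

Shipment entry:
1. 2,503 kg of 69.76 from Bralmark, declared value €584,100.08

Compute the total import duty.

Line 1 (69.76, Bralmark, 2,503 kg, €584,100.08):
Base rate for 69.76 is €0.50/kg.
Additional duty on 69.76 from Bralmark: +49.3% ad valorem. Applied ad valorem rate = 49.3%.
Duty = €584,100.08 × 49.3% + 2,503 × €0.50 = €289,212.84.

€289,212.84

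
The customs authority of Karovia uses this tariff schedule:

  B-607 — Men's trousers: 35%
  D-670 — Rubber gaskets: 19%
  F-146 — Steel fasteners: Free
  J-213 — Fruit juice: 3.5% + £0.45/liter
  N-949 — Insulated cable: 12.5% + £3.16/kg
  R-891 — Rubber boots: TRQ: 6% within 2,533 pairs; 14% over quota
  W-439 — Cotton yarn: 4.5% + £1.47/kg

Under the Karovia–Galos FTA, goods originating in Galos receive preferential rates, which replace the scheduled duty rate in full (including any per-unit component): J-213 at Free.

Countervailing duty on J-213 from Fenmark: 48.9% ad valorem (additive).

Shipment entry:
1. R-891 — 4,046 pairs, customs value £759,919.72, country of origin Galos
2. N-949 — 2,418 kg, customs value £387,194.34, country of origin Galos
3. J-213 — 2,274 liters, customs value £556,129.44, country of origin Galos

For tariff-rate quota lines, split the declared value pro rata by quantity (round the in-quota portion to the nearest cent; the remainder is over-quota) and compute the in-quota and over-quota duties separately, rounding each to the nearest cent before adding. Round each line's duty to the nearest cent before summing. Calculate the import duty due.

Line 1 (R-891, Galos, 4,046 pairs, £759,919.72):
Code R-891 is under a tariff-rate quota (threshold 2,533 pairs). In-quota: 2,533 pairs at 6%; over-quota: 1,513 pairs at 14%.
Pro-rata value split: in-quota = £759,919.72 × 2,533/4,046 = £475,748.06; over-quota = £759,919.72 − £475,748.06 = £284,171.66.
In-quota duty = £475,748.06 × 6% = £28,544.88. Over-quota duty = £284,171.66 × 14% = £39,784.03.
Line duty = £28,544.88 + £39,784.03 = £68,328.91.
Line 2 (N-949, Galos, 2,418 kg, £387,194.34):
Base rate for N-949 is 12.5% + £3.16/kg.
Origin Galos is the FTA partner but N-949 is not on the preference list; base rate stands.
Duty = £387,194.34 × 12.5% + 2,418 × £3.16 = £56,040.17.
Line 3 (J-213, Galos, 2,274 liters, £556,129.44):
Base rate for J-213 is 3.5% + £0.45/liter.
Origin Galos qualifies under the Karovia–Galos agreement and J-213 is covered: preferential rate Free applies instead.
The additional-duty order on J-213 targets Fenmark, not Galos; it does not apply.
Duty = £556,129.44 × 0% = £0.00.
Total = £68,328.91 + £56,040.17 + £0.00 = £124,369.08.

£124,369.08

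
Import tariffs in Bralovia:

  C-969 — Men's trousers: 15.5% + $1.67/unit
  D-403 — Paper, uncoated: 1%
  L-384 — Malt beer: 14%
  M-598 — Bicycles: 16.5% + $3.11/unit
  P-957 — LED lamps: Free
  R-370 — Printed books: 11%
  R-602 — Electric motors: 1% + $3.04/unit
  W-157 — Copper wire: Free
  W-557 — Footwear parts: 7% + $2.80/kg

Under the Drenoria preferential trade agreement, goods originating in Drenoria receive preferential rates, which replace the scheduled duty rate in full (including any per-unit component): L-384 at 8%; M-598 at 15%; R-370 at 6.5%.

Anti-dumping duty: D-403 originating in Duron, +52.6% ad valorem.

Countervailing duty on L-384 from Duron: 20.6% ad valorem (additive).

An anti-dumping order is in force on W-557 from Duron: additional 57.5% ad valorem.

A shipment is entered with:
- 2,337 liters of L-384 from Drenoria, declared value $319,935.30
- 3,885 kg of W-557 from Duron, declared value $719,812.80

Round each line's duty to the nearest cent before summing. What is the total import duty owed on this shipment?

$500,752.08

Line 1 (L-384, Drenoria, 2,337 liters, $319,935.30):
Base rate for L-384 is 14%.
Origin Drenoria qualifies under the Bralovia–Drenoria agreement and L-384 is covered: preferential rate 8% applies instead.
The additional-duty order on L-384 targets Duron, not Drenoria; it does not apply.
Duty = $319,935.30 × 8% = $25,594.82.
Line 2 (W-557, Duron, 3,885 kg, $719,812.80):
Base rate for W-557 is 7% + $2.80/kg.
Additional duty on W-557 from Duron: +57.5%. Applied ad valorem rate: 7% + 57.5% = 64.5%.
Duty = $719,812.80 × 64.5% + 3,885 × $2.80 = $475,157.26.
Total = $25,594.82 + $475,157.26 = $500,752.08.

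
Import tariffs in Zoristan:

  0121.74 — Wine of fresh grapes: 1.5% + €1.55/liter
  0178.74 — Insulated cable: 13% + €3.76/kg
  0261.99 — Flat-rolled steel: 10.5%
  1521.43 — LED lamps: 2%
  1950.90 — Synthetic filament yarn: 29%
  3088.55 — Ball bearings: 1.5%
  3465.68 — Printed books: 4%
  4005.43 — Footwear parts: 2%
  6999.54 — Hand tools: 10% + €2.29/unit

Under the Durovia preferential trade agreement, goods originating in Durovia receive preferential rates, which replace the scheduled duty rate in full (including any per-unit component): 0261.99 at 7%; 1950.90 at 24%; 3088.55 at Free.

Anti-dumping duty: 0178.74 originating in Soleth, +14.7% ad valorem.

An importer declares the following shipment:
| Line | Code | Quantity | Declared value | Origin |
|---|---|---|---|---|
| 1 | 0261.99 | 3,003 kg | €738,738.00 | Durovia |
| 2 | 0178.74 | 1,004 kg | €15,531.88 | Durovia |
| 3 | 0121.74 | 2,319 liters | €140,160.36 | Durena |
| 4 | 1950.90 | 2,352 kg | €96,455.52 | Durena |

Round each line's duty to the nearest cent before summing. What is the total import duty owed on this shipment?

Line 1 (0261.99, Durovia, 3,003 kg, €738,738.00):
Base rate for 0261.99 is 10.5%.
Origin Durovia qualifies under the Zoristan–Durovia agreement and 0261.99 is covered: preferential rate 7% applies instead.
Duty = €738,738.00 × 7% = €51,711.66.
Line 2 (0178.74, Durovia, 1,004 kg, €15,531.88):
Base rate for 0178.74 is 13% + €3.76/kg.
Origin Durovia is the FTA partner but 0178.74 is not on the preference list; base rate stands.
The additional-duty order on 0178.74 targets Soleth, not Durovia; it does not apply.
Duty = €15,531.88 × 13% + 1,004 × €3.76 = €5,794.18.
Line 3 (0121.74, Durena, 2,319 liters, €140,160.36):
Base rate for 0121.74 is 1.5% + €1.55/liter.
Duty = €140,160.36 × 1.5% + 2,319 × €1.55 = €5,696.86.
Line 4 (1950.90, Durena, 2,352 kg, €96,455.52):
Base rate for 1950.90 is 29%.
1950.90 has an FTA preferential rate, but origin Durena is not Durovia; base rate stands.
Duty = €96,455.52 × 29% = €27,972.10.
Total = €51,711.66 + €5,794.18 + €5,696.86 + €27,972.10 = €91,174.80.

€91,174.80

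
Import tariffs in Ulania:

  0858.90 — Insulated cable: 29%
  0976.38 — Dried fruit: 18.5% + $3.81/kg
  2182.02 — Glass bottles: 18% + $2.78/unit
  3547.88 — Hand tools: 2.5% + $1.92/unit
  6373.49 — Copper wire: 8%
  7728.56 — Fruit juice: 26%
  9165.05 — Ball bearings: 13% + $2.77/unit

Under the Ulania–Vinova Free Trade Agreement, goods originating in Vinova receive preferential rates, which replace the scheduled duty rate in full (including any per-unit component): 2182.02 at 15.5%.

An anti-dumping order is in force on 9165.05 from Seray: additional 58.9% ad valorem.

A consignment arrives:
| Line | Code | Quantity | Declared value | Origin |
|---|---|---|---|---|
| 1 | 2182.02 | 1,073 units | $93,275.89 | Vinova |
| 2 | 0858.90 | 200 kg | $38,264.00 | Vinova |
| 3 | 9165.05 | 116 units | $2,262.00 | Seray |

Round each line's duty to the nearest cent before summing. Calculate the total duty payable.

$27,502.02

Line 1 (2182.02, Vinova, 1,073 units, $93,275.89):
Base rate for 2182.02 is 18% + $2.78/unit.
Origin Vinova qualifies under the Ulania–Vinova agreement and 2182.02 is covered: preferential rate 15.5% applies instead.
Duty = $93,275.89 × 15.5% = $14,457.76.
Line 2 (0858.90, Vinova, 200 kg, $38,264.00):
Base rate for 0858.90 is 29%.
Origin Vinova is the FTA partner but 0858.90 is not on the preference list; base rate stands.
Duty = $38,264.00 × 29% = $11,096.56.
Line 3 (9165.05, Seray, 116 units, $2,262.00):
Base rate for 9165.05 is 13% + $2.77/unit.
Additional duty on 9165.05 from Seray: +58.9%. Applied ad valorem rate: 13% + 58.9% = 71.9%.
Duty = $2,262.00 × 71.9% + 116 × $2.77 = $1,947.70.
Total = $14,457.76 + $11,096.56 + $1,947.70 = $27,502.02.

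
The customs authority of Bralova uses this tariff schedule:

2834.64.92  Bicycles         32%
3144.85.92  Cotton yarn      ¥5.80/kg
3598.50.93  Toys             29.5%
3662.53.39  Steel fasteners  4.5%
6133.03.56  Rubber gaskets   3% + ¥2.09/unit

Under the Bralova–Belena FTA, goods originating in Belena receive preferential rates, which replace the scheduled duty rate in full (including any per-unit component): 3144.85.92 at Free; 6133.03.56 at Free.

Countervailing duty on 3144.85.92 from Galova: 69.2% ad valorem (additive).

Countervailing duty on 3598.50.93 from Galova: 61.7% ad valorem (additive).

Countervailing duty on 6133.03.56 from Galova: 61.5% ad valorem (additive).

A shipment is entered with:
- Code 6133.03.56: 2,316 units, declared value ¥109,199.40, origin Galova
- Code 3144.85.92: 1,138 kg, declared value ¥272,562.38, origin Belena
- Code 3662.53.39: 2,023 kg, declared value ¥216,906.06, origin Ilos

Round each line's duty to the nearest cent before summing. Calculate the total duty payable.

¥85,034.82

Line 1 (6133.03.56, Galova, 2,316 units, ¥109,199.40):
Base rate for 6133.03.56 is 3% + ¥2.09/unit.
6133.03.56 has an FTA preferential rate, but origin Galova is not Belena; base rate stands.
Additional duty on 6133.03.56 from Galova: +61.5%. Applied ad valorem rate: 3% + 61.5% = 64.5%.
Duty = ¥109,199.40 × 64.5% + 2,316 × ¥2.09 = ¥75,274.05.
Line 2 (3144.85.92, Belena, 1,138 kg, ¥272,562.38):
Base rate for 3144.85.92 is ¥5.80/kg.
Origin Belena qualifies under the Bralova–Belena agreement and 3144.85.92 is covered: preferential rate Free applies instead.
The additional-duty order on 3144.85.92 targets Galova, not Belena; it does not apply.
Duty = ¥272,562.38 × 0% = ¥0.00.
Line 3 (3662.53.39, Ilos, 2,023 kg, ¥216,906.06):
Base rate for 3662.53.39 is 4.5%.
Duty = ¥216,906.06 × 4.5% = ¥9,760.77.
Total = ¥75,274.05 + ¥0.00 + ¥9,760.77 = ¥85,034.82.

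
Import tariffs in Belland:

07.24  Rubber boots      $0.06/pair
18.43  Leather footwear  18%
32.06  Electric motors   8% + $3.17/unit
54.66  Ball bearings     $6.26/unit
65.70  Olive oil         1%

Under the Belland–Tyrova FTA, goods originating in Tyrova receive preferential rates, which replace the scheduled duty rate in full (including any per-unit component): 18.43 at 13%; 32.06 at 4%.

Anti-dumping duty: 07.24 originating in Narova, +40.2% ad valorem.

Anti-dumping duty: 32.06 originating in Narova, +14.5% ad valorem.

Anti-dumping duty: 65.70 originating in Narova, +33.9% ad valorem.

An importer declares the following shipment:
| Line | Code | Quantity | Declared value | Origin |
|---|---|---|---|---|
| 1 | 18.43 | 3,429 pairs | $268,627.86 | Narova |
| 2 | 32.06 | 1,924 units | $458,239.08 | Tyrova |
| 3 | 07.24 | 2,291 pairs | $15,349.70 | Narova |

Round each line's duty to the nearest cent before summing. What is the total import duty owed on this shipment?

Line 1 (18.43, Narova, 3,429 pairs, $268,627.86):
Base rate for 18.43 is 18%.
18.43 has an FTA preferential rate, but origin Narova is not Tyrova; base rate stands.
Duty = $268,627.86 × 18% = $48,353.01.
Line 2 (32.06, Tyrova, 1,924 units, $458,239.08):
Base rate for 32.06 is 8% + $3.17/unit.
Origin Tyrova qualifies under the Belland–Tyrova agreement and 32.06 is covered: preferential rate 4% applies instead.
The additional-duty order on 32.06 targets Narova, not Tyrova; it does not apply.
Duty = $458,239.08 × 4% = $18,329.56.
Line 3 (07.24, Narova, 2,291 pairs, $15,349.70):
Base rate for 07.24 is $0.06/pair.
Additional duty on 07.24 from Narova: +40.2% ad valorem. Applied ad valorem rate = 40.2%.
Duty = $15,349.70 × 40.2% + 2,291 × $0.06 = $6,308.04.
Total = $48,353.01 + $18,329.56 + $6,308.04 = $72,990.61.

$72,990.61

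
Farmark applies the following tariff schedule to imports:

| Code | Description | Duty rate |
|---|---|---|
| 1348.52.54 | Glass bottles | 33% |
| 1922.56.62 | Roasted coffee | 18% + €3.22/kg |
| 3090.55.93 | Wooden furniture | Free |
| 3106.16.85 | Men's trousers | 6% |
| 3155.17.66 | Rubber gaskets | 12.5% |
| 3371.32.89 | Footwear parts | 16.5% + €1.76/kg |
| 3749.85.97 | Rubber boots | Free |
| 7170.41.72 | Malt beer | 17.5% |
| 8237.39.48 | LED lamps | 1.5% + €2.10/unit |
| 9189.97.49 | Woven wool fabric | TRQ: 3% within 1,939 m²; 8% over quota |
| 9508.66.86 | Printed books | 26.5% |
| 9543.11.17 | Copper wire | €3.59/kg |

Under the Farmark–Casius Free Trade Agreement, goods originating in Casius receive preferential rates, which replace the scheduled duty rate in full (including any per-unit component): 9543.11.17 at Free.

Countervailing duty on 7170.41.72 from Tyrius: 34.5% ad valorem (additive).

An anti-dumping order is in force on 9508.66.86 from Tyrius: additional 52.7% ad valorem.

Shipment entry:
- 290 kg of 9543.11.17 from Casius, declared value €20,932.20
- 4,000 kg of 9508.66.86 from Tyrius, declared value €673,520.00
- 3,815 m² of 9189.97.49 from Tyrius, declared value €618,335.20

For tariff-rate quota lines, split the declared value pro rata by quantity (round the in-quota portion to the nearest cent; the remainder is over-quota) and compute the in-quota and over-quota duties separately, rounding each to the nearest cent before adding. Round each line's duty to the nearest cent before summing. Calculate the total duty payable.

Line 1 (9543.11.17, Casius, 290 kg, €20,932.20):
Base rate for 9543.11.17 is €3.59/kg.
Origin Casius qualifies under the Farmark–Casius agreement and 9543.11.17 is covered: preferential rate Free applies instead.
Duty = €20,932.20 × 0% = €0.00.
Line 2 (9508.66.86, Tyrius, 4,000 kg, €673,520.00):
Base rate for 9508.66.86 is 26.5%.
Additional duty on 9508.66.86 from Tyrius: +52.7%. Applied ad valorem rate: 26.5% + 52.7% = 79.2%.
Duty = €673,520.00 × 79.2% = €533,427.84.
Line 3 (9189.97.49, Tyrius, 3,815 m², €618,335.20):
Code 9189.97.49 is under a tariff-rate quota (threshold 1,939 m²). In-quota: 1,939 m² at 3%; over-quota: 1,876 m² at 8%.
Pro-rata value split: in-quota = €618,335.20 × 1,939/3,815 = €314,273.12; over-quota = €618,335.20 − €314,273.12 = €304,062.08.
In-quota duty = €314,273.12 × 3% = €9,428.19. Over-quota duty = €304,062.08 × 8% = €24,324.97.
Line duty = €9,428.19 + €24,324.97 = €33,753.16.
Total = €0.00 + €533,427.84 + €33,753.16 = €567,181.00.

€567,181.00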